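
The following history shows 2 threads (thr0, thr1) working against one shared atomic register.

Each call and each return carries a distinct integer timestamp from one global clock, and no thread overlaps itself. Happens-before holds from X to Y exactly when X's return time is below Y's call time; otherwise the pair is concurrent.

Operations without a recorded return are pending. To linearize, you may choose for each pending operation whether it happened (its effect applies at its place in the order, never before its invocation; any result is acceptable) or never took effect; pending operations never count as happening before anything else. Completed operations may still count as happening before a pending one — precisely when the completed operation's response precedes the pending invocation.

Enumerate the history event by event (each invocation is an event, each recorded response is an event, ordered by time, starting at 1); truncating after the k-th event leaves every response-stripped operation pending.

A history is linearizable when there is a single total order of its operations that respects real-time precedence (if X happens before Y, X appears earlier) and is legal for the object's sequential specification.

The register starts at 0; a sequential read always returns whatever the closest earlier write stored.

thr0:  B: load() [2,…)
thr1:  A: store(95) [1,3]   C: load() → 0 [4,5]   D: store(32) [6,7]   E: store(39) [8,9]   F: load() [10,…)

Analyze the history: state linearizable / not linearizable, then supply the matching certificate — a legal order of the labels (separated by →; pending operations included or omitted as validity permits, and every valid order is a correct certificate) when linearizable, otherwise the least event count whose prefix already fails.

events 1..4 are fine; event 5 — the response of C at time 5 — makes the prefix non-linearizable
a single order respects real time; the 2 completed atomic register operations fail replay along it
including or dropping the 1 pending operation (B) in any combination fails
take A, C (pending dropped): step 2 already fails, because C load() → 0 cannot occur there

not linearizable — minimal violating prefix: 5 events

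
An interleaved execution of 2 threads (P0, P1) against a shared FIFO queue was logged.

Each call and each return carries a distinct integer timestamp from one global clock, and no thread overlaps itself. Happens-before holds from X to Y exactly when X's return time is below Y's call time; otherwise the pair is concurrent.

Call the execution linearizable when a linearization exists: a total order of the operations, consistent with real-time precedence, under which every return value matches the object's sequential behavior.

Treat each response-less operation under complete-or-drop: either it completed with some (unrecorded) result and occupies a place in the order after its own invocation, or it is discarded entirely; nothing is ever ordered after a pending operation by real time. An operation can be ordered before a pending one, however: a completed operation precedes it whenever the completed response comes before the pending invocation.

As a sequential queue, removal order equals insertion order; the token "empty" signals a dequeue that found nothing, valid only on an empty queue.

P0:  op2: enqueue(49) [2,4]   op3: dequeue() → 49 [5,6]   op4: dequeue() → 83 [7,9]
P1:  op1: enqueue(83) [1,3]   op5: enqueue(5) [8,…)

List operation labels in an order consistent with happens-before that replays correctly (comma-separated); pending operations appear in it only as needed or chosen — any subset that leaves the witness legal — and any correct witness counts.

1. op2 enqueue(49), leaving queue <49>
2. op1 enqueue(83), leaving queue <49,83>
3. op3 dequeue() → 49, leaving queue <83>
4. op4 dequeue() → 83, leaving queue <>

op2, op1, op3, op4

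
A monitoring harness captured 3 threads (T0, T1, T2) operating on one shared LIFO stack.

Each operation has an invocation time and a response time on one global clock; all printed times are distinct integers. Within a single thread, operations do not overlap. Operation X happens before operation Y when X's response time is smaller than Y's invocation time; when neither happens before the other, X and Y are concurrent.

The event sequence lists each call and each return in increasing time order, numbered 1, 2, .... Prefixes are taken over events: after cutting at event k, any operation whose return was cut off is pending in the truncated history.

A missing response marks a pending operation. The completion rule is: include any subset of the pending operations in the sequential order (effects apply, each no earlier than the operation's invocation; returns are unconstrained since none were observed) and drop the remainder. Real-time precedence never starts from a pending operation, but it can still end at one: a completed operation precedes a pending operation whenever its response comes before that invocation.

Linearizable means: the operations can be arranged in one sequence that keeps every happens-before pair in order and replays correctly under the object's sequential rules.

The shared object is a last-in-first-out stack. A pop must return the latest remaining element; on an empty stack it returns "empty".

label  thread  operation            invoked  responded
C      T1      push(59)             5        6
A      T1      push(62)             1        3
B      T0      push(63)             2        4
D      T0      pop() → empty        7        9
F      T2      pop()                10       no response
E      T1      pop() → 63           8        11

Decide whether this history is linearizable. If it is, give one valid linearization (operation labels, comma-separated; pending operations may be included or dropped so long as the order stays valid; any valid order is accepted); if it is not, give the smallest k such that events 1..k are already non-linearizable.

events 1..8 are fine; event 9 — the response of D at time 9 — makes the prefix non-linearizable
all 2 real-time-respecting orders fail — 4 completed LIFO stack operations, no legal replay
no escape via the 1 pending operation (E): every completion choice fails
one such order, A, B, C, D (pending dropped), breaks at step 4 where D pop() → empty is illegal
one such order, B, A, C, D (pending dropped), breaks at step 4 where D pop() → empty is illegal

not linearizable — minimal violating prefix: 9 events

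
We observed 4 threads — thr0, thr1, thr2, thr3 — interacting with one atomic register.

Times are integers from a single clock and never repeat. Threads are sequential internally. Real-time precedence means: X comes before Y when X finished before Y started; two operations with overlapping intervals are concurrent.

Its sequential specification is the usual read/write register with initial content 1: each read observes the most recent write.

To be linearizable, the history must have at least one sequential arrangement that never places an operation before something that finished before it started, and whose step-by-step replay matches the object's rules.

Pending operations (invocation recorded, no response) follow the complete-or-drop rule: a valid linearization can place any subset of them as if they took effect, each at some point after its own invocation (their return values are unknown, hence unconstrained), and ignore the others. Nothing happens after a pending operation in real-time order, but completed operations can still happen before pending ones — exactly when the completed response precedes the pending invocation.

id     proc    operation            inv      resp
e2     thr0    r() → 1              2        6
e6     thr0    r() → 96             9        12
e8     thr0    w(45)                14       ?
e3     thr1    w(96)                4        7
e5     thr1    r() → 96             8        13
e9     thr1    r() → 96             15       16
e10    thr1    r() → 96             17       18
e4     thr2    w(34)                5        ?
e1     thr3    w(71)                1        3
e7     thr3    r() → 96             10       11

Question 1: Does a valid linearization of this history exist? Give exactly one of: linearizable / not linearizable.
one valid linearization: e2, e1, e3, e5, e6, e7, e9, e10
step 1: e2 r() → 1 — value 1
step 2: e1 w(71) — value 71
step 3: e3 w(96) — value 96
step 4: e5 r() → 96 — value 96
step 5: e6 r() → 96 — value 96
step 6: e7 r() → 96 — value 96
step 7: e9 r() → 96 — value 96
step 8: e10 r() → 96 — value 96

linearizable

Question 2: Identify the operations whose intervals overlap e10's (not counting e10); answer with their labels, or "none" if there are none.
Answer: e4, e8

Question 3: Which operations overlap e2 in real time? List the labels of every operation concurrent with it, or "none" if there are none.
Answer: e1, e3, e4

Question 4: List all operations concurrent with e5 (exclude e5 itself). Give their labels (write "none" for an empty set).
Answer: e4, e6, e7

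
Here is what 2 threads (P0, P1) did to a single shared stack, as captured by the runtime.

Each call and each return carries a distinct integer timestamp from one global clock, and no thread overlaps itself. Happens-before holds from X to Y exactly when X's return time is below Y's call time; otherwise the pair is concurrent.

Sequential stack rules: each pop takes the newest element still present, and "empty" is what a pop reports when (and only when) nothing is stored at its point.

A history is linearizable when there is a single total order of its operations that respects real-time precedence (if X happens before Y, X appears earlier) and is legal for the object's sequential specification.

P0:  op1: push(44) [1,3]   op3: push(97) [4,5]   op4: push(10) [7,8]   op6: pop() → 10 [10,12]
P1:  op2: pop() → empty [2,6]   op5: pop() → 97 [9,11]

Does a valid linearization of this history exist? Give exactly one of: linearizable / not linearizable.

witness order: op2, op1, op3, op4, op6, op5
step 1: op2 pop() → empty — stack <>
step 2: op1 push(44) — stack <44>
step 3: op3 push(97) — stack <44,97>
step 4: op4 push(10) — stack <44,97,10>
step 5: op6 pop() → 10 — stack <44,97>
step 6: op5 pop() → 97 — stack <44>

linearizable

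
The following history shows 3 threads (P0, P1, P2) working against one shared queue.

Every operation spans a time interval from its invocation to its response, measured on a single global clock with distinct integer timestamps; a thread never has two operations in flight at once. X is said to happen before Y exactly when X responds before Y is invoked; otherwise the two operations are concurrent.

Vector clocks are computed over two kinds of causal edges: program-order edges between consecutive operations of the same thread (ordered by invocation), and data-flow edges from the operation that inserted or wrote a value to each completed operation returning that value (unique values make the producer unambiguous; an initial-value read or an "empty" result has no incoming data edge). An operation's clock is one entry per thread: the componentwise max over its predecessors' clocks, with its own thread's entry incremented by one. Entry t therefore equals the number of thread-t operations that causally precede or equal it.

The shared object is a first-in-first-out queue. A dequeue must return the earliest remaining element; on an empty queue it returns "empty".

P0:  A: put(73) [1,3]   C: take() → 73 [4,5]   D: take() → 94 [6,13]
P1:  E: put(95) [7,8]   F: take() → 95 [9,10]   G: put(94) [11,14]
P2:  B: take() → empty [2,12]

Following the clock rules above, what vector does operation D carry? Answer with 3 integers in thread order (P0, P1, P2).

(3, 3, 0)

B, invoked 2, has no incoming edges; only P2's bump applies → (0, 0, 1)
E, invoked 7, has no incoming edges; only P1's bump applies → (0, 1, 0)
A, invoked 1, has no incoming edges; only P0's bump applies → (1, 0, 0)
invoked at 9, F merges VC(E)=(0, 1, 0) and bumps P1's slot → (0, 2, 0)
invoked at 4, C merges VC(A)=(1, 0, 0) and bumps P0's slot → (2, 0, 0)
invoked at 11, G merges VC(F)=(0, 2, 0) and bumps P1's slot → (0, 3, 0)
invoked at 6, D merges VC(C)=(2, 0, 0), VC(G)=(0, 3, 0) and bumps P0's slot → (3, 3, 0)
target: VC(D) = (3, 3, 0)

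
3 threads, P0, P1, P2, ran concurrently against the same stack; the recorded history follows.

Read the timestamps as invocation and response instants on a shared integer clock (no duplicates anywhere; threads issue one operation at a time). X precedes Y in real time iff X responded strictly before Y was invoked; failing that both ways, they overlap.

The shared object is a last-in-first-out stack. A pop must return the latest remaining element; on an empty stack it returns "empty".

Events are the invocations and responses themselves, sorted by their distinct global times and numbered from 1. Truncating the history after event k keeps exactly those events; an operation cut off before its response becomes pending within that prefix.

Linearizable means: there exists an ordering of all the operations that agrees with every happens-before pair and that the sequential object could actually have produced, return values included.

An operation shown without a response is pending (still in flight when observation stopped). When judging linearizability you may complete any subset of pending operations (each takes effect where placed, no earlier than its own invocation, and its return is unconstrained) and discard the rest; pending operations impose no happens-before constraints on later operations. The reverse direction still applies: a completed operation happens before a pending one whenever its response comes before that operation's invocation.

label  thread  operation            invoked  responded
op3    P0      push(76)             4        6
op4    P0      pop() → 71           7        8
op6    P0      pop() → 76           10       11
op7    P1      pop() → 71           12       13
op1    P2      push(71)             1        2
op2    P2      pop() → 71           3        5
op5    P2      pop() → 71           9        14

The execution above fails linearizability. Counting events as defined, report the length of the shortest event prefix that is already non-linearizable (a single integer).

one valid order for events 1..7 is op1, op2, op3:
step 1: op1 push(71) — stack <71>
step 2: op2 pop() → 71 — stack <>
step 3: op3 push(76) — stack <76>
adding event 8 (op4 responds at 8) leaves no legal real-time order
one such order, op1, op2, op3, op4, breaks at step 4 where op4 pop() → 71 is illegal
one such order, op1, op3, op2, op4, breaks at step 3 where op2 pop() → 71 is illegal

8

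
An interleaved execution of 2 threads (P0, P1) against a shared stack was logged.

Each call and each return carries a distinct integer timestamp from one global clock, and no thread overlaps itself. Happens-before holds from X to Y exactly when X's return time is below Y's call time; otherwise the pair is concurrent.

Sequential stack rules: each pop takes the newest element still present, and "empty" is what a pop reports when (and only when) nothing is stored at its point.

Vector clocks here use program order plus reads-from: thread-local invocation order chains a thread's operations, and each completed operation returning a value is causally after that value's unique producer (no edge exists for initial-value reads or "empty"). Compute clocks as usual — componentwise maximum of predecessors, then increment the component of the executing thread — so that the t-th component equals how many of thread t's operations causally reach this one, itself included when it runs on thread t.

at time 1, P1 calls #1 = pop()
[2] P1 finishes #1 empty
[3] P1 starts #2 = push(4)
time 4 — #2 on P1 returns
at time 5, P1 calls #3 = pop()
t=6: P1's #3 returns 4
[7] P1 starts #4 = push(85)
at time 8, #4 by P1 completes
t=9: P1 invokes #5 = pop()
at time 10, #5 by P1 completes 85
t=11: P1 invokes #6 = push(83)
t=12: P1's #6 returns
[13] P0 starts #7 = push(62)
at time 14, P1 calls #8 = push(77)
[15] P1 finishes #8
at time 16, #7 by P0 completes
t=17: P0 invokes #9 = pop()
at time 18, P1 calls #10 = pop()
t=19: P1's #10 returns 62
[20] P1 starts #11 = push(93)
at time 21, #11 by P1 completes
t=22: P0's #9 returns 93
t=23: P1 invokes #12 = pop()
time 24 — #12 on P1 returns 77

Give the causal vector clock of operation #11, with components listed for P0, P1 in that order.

#1 (invocation 1): nothing precedes it; P1's component alone gives (0, 1)
#7 (invocation 13): nothing precedes it; P0's component alone gives (1, 0)
#2 (invocation 3): componentwise max over VC(#1)=(0, 1), +1 at P1, giving (0, 2)
#3 (invocation 5): componentwise max over VC(#2)=(0, 2), +1 at P1, giving (0, 3)
#4 (invocation 7): componentwise max over VC(#3)=(0, 3), +1 at P1, giving (0, 4)
#5 (invocation 9): componentwise max over VC(#4)=(0, 4), +1 at P1, giving (0, 5)
#6 (invocation 11): componentwise max over VC(#5)=(0, 5), +1 at P1, giving (0, 6)
#8 (invocation 14): componentwise max over VC(#6)=(0, 6), +1 at P1, giving (0, 7)
#10 (invocation 18): componentwise max over VC(#7)=(1, 0), VC(#8)=(0, 7), +1 at P1, giving (1, 8)
#11 (invocation 20): componentwise max over VC(#10)=(1, 8), +1 at P1, giving (1, 9)
#12 (invocation 23): componentwise max over VC(#8)=(0, 7), VC(#11)=(1, 9), +1 at P1, giving (1, 10)
#9 (invocation 17): componentwise max over VC(#7)=(1, 0), VC(#11)=(1, 9), +1 at P0, giving (2, 9)
target: VC(#11) = (1, 9)

(1, 9)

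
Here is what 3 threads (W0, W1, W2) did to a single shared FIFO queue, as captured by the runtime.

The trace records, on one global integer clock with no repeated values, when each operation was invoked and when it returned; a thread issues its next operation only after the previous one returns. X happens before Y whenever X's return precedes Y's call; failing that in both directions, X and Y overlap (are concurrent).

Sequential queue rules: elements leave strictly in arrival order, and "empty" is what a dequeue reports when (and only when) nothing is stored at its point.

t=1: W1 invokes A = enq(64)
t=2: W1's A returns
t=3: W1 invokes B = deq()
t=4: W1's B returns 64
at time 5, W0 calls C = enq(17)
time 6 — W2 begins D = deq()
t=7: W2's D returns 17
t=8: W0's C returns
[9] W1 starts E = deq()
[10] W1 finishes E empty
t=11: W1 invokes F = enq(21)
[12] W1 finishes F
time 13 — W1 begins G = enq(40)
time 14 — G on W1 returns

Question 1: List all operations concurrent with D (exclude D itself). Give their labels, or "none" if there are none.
Answer: C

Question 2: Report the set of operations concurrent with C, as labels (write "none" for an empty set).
Answer: D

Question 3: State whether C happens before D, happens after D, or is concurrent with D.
Answer: concurrent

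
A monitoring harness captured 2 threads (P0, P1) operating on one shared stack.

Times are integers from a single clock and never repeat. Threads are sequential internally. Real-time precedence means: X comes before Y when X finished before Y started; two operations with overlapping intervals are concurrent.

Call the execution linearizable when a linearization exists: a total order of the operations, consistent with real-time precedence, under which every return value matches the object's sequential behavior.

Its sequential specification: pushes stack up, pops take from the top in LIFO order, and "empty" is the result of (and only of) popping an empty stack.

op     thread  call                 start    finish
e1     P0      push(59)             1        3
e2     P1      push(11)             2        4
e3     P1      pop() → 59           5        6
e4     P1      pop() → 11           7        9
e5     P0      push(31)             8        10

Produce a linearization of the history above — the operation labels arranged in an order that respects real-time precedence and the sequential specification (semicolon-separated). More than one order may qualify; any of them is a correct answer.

e2; e1; e3; e4; e5

after step 1 (e2 push(11)): stack <11>
after step 2 (e1 push(59)): stack <11,59>
after step 3 (e3 pop() → 59): stack <11>
after step 4 (e4 pop() → 11): stack <>
after step 5 (e5 push(31)): stack <31>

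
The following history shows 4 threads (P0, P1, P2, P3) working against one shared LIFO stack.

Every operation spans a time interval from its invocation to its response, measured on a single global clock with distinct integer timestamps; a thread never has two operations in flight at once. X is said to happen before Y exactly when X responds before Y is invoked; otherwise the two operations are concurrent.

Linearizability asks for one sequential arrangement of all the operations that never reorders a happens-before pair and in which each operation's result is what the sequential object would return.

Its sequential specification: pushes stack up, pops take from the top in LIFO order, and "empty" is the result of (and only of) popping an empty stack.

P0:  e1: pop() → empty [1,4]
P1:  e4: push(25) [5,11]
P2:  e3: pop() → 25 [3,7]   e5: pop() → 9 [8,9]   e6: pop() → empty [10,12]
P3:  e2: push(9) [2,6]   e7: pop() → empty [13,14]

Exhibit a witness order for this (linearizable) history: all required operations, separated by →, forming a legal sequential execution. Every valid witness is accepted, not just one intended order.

1. e1 pop() → empty, leaving stack <>
2. e2 push(9), leaving stack <9>
3. e4 push(25), leaving stack <9,25>
4. e3 pop() → 25, leaving stack <9>
5. e5 pop() → 9, leaving stack <>
6. e6 pop() → empty, leaving stack <>
7. e7 pop() → empty, leaving stack <>

e1 → e2 → e4 → e3 → e5 → e6 → e7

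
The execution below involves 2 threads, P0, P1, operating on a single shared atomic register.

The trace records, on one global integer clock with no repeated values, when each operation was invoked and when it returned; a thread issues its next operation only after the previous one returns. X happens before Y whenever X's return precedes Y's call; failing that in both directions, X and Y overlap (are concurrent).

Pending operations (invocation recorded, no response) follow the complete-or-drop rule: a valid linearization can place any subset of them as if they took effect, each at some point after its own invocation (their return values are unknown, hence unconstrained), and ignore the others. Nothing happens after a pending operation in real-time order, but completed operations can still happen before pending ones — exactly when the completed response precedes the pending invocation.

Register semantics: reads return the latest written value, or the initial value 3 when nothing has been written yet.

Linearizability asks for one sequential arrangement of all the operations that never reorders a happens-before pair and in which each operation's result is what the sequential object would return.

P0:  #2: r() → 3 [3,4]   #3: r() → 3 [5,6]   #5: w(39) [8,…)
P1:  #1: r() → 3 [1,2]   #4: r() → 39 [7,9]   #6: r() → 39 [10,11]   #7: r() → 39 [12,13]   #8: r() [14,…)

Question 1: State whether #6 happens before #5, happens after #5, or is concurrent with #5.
Answer: concurrent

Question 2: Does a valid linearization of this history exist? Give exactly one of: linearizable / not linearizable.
witness order: #1, #2, #3, #5, #4, #6, #7
1. #1 r() → 3, leaving value 3
2. #2 r() → 3, leaving value 3
3. #3 r() → 3, leaving value 3
4. #5 w(39) (pending, included), leaving value 39
5. #4 r() → 39, leaving value 39
6. #6 r() → 39, leaving value 39
7. #7 r() → 39, leaving value 39

linearizable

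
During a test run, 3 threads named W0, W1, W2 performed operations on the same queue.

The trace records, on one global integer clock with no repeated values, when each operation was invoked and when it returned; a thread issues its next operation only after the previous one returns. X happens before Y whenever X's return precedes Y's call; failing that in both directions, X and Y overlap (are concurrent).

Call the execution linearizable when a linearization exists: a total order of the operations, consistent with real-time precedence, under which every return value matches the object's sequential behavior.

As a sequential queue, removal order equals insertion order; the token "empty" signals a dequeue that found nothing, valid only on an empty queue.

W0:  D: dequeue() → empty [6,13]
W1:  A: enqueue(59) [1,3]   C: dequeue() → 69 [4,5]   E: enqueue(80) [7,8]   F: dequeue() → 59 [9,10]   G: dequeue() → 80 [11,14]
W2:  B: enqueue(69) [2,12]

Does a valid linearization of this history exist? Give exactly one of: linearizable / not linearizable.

one valid linearization: B, A, C, E, F, G, D
1. B enqueue(69), leaving queue <69>
2. A enqueue(59), leaving queue <69,59>
3. C dequeue() → 69, leaving queue <59>
4. E enqueue(80), leaving queue <59,80>
5. F dequeue() → 59, leaving queue <80>
6. G dequeue() → 80, leaving queue <>
7. D dequeue() → empty, leaving queue <>

linearizable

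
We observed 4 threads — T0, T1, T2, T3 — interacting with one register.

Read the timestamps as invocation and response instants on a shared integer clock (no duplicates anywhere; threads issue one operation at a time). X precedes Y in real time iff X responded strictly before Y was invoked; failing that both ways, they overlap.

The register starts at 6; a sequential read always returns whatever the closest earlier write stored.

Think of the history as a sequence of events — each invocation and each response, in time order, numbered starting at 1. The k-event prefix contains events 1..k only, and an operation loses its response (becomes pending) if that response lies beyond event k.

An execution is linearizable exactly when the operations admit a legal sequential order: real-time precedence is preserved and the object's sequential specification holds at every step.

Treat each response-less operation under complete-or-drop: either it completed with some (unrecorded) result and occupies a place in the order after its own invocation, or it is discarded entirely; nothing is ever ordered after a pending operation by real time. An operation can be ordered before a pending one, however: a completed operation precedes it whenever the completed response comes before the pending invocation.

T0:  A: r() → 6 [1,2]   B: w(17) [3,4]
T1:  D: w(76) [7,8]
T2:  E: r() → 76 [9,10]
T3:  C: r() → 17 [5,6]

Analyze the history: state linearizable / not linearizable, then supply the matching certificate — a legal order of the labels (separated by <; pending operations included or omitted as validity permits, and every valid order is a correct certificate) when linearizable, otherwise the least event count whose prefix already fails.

linearizable — witness: A < B < C < D < E

after step 1 (A r() → 6): value 6
after step 2 (B w(17)): value 17
after step 3 (C r() → 17): value 17
after step 4 (D w(76)): value 76
after step 5 (E r() → 76): value 76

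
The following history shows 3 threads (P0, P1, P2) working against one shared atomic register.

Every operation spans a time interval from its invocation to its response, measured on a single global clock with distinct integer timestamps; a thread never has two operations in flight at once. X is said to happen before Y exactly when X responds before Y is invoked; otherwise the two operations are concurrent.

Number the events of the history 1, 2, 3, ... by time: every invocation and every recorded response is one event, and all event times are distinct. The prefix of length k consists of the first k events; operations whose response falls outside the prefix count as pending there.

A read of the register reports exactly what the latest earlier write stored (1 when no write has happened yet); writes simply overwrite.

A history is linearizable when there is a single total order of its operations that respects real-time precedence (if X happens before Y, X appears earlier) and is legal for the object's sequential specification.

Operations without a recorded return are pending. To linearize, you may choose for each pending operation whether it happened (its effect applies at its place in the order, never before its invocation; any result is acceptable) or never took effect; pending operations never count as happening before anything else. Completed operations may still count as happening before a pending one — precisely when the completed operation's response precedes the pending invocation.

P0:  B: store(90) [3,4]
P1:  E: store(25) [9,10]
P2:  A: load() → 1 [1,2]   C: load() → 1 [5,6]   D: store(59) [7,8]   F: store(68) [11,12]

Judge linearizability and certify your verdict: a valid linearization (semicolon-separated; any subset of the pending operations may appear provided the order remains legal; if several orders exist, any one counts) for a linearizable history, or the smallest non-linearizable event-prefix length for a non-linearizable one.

not linearizable — minimal violating prefix: 6 events

the violation lands at event 6, C's response at time 6: events 1..5 linearize, events 1..6 do not
the completed operations (3 total) allow one real-time order; the atomic register replay rejects it
e.g. A, B, C: illegal at step 3, since C load() → 1 cannot apply there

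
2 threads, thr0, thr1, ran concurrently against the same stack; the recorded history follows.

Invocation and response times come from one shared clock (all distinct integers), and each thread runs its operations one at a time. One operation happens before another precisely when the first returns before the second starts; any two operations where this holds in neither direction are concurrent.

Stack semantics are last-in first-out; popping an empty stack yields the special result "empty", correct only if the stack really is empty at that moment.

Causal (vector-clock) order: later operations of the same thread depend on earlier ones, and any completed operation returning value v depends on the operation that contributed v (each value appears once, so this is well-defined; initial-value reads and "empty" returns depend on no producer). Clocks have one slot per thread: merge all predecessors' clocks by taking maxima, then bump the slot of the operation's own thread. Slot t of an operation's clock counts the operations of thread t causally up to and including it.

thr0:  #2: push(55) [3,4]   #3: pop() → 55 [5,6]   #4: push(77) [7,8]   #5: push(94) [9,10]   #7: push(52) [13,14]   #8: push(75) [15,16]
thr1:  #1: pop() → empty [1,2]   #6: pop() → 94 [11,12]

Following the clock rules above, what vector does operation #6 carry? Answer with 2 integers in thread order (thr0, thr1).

root op #1, invoked 1: fresh clock plus thr1's own tick → (0, 1)
root op #2, invoked 3: fresh clock plus thr0's own tick → (1, 0)
from VC(#2)=(1, 0), #3 (invoked 5) maxes components and bumps thr0 → (2, 0)
from VC(#3)=(2, 0), #4 (invoked 7) maxes components and bumps thr0 → (3, 0)
from VC(#4)=(3, 0), #5 (invoked 9) maxes components and bumps thr0 → (4, 0)
from VC(#5)=(4, 0), #7 (invoked 13) maxes components and bumps thr0 → (5, 0)
from VC(#1)=(0, 1), VC(#5)=(4, 0), #6 (invoked 11) maxes components and bumps thr1 → (4, 2)
from VC(#7)=(5, 0), #8 (invoked 15) maxes components and bumps thr0 → (6, 0)
target: VC(#6) = (4, 2)

(4, 2)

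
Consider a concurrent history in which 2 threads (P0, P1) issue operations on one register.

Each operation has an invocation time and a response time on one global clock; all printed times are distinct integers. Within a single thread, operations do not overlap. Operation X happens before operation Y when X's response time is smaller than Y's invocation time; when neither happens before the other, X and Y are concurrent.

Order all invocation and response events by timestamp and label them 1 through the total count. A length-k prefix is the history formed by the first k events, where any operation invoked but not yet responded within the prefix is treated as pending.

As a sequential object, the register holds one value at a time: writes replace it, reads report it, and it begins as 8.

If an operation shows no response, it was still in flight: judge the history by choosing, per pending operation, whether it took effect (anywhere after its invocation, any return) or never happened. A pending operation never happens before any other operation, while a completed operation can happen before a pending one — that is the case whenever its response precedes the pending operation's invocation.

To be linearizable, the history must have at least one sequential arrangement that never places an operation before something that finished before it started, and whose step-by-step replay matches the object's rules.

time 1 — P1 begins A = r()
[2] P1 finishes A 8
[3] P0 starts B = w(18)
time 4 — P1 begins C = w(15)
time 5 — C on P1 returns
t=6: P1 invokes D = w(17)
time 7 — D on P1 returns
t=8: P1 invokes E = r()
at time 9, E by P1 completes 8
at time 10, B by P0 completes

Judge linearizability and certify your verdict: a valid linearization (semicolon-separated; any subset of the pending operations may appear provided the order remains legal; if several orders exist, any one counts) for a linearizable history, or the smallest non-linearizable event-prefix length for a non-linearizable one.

already the first 9 events (up to E's response at time 9) admit no linearization; the first 8 still do
a single order respects real time; the 4 completed register operations fail replay along it
no completion choice of the 1 pending operation (B) rescues it — every subset was tried
e.g. A, C, D, E (pending dropped): illegal at step 4, since E r() → 8 cannot apply there

not linearizable — minimal violating prefix: 9 events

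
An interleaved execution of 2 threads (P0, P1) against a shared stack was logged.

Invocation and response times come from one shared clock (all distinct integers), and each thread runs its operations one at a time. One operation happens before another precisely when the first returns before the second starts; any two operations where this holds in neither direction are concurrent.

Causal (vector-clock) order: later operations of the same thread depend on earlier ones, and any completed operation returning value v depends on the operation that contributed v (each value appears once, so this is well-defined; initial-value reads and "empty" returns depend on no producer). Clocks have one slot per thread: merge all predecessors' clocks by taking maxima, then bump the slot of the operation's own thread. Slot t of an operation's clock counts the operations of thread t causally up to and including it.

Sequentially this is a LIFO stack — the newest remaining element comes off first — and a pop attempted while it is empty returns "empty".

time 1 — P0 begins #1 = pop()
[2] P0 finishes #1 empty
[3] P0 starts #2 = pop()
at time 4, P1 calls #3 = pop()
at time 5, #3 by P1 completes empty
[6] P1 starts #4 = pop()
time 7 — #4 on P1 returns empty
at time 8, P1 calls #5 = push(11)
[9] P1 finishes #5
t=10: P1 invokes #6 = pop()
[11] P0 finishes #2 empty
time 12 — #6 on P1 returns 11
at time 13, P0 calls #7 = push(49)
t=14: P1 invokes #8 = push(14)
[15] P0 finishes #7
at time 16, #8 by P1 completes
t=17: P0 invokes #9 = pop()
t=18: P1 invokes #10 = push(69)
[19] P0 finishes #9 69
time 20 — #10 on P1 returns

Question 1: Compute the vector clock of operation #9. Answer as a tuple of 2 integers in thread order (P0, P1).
Answer: (4, 6)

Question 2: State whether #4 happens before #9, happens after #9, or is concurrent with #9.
Answer: before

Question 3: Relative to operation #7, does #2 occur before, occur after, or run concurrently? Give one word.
Answer: before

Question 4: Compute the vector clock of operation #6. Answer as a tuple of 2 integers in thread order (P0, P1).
Answer: (0, 4)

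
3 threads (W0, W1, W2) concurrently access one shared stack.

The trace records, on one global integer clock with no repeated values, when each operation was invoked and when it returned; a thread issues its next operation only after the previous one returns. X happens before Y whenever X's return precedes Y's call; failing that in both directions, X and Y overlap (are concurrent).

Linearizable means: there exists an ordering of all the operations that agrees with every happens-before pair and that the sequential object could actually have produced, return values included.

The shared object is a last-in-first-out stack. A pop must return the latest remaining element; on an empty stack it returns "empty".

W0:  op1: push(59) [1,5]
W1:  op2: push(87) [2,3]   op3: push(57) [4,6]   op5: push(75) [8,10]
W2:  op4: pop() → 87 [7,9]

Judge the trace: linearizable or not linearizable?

events 1..8 are fine; event 9 — the response of op4 at time 9 — makes the prefix non-linearizable
3 orders of the 4 completed stack ops respect real time; none is legal
including or dropping the 1 pending operation (op5) in any combination fails
e.g. op1, op2, op3, op4 (pending dropped): illegal at step 4, since op4 pop() → 87 cannot apply there
e.g. op2, op1, op3, op4 (pending dropped): illegal at step 4, since op4 pop() → 87 cannot apply there

not linearizable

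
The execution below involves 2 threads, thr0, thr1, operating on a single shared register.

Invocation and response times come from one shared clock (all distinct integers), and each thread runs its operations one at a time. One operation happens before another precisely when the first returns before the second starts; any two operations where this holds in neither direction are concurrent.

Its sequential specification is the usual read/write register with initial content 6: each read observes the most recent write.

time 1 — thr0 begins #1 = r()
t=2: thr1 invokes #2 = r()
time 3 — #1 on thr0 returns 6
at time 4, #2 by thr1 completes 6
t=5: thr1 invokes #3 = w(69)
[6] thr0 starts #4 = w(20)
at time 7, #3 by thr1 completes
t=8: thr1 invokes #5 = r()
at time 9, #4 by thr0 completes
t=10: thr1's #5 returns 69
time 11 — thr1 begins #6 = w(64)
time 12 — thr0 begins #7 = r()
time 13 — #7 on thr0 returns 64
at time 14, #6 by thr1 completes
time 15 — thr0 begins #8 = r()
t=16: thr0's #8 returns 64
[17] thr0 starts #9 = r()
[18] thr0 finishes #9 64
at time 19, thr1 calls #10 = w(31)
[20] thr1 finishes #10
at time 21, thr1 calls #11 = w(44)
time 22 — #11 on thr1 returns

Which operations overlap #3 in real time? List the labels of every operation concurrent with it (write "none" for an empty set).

#4

#3 spans [5,7]; an op avoiding the whole window 5..7 is ordered, any other is concurrent
#1 [1,3]: before
#2 [2,4]: before
#4 [6,9]: concurrent
#5 [8,10]: after
#6 [11,14]: after
#7 [12,13]: after
#8 [15,16]: after
#9 [17,18]: after
#10 [19,20]: after
#11 [21,22]: after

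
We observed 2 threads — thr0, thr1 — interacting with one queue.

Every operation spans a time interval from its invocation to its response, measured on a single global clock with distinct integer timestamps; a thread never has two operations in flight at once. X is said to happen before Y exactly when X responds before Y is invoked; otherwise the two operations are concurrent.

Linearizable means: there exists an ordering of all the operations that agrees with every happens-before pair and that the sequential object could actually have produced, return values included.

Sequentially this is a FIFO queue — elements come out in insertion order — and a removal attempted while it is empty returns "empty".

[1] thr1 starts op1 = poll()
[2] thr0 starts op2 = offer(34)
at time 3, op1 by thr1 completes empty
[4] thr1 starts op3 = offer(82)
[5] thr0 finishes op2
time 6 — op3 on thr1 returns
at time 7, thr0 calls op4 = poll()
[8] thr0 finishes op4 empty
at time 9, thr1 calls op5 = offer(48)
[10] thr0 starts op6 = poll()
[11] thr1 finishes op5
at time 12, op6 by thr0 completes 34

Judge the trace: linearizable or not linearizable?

not linearizable

already the first 8 events (up to op4's response at time 8) admit no linearization; the first 7 still do
4 completed operations, 3 real-time-consistent orders — every queue replay fails
one such order, op1, op2, op3, op4, breaks at step 4 where op4 poll() → empty is illegal
one such order, op1, op3, op2, op4, breaks at step 4 where op4 poll() → empty is illegal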